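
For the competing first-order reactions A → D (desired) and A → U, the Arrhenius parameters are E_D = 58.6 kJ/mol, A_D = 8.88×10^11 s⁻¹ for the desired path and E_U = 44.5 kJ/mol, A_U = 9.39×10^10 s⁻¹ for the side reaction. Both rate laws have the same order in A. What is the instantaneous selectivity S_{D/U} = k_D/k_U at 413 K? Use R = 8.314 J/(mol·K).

0.156

Since both paths have the same order in A, the concentration cancels and S_{D/U} = k_D/k_U = (A_D/A_U)·exp[(E_U−E_D)/(RT)].
(E_U−E_D)/(RT) = (44.5−58.6)×10³/(8.314×413) = -14100/3434 = -4.106.
k_D/k_U = (8.88×10^11/9.39×10^10)·exp(-4.106) = 9.457 × 0.01647 = 0.156.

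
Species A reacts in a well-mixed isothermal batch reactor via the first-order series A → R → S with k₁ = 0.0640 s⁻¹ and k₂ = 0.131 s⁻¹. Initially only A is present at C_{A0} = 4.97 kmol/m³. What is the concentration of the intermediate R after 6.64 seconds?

The intermediate concentration in a first-order A→B→C sequence is C_R = k₁C_{A0}(e^(−k₁t) − e^(−k₂t))/(k₂−k₁).
e^(−k₁t) = e^(−0.0640×6.64) = e^(−0.4250) = 0.6538; e^(−k₂t) = e^(−0.8698) = 0.4190.
C_R = 0.0640×4.97/(0.131−0.0640) × (0.6538−0.4190) = 4.747×0.2348 = 1.115 kmol/m³.

1.11 kmol/m³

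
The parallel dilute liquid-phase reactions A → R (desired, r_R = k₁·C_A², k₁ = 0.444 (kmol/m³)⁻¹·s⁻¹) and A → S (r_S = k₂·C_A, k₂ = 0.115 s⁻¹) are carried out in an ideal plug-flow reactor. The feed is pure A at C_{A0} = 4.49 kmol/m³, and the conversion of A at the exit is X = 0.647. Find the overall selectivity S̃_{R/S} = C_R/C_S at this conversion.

C_A = C_{A0}(1−X) = 1.585 kmol/m³.
Along a PFR/batch, dC_S/dC_A = −r_S/(r_R+r_S) = −k₂/(k₂+k₁·C_A).
Integrating from C_{A0} to C_A: C_S = (0.115/0.444)·ln[(0.115+0.444·4.49)/(0.115+0.444·1.58)] = 0.2590·ln(2.109/0.8187) = 0.2450 kmol/m³.
Then C_R = (C_{A0}−C_A) − C_S = 2.905 − 0.2450 = 2.660 kmol/m³.
S̃_{R/S} = C_R/C_S = 2.660/0.2450 = 10.9.

10.9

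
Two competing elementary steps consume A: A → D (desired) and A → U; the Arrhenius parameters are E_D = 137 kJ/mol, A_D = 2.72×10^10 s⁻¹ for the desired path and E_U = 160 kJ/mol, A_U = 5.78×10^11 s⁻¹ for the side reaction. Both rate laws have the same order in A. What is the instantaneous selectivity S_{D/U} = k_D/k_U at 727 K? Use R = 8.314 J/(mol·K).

2.11

k_D/k_U = (A_D/A_U)·exp[−(E_D−E_U)/(RT)] = (A_D/A_U)·exp[(E_U−E_D)/(RT)].
(E_U−E_D)/(RT) = (160−137)×10³/(8.314×727) = 23000/6044 = 3.805.
k_D/k_U = (2.72×10^10/5.78×10^11)·exp(3.805) = 0.04706 × 44.94 = 2.11.
Since E_D < E_U, lowering the temperature improves selectivity toward D.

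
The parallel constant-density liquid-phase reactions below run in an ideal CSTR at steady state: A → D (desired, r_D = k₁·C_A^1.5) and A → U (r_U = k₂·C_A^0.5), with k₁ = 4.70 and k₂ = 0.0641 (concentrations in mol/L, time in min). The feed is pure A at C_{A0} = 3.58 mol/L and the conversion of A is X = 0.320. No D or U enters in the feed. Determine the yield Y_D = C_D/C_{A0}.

0.318

Exit C_A = C_{A0}(1−X) = 3.58×0.680 = 2.434 mol/L.
In a CSTR the entire volume is at exit conditions, so r_D = 4.70×2.434^1.5 = 17.85 and r_U = 0.0641×2.434^0.5 = 0.1000.
Fraction of consumed A going to D: r_D/(r_D+r_U) = 0.9944.
C_D = 0.9944·C_{A0}·X = 0.9944×3.58×0.320 = 1.14 mol/L; Y_D = C_D/C_{A0} = 0.318.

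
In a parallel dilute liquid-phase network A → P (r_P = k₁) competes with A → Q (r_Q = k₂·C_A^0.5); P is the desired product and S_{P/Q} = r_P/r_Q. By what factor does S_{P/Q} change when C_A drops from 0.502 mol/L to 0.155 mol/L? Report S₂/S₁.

S_{P/Q} = (k₁/k₂)·C_A^-0.5, so S₂/S₁ = (C_{A,2}/C_{A,1})^-0.5.
= (0.155/0.502)^(-0.5) = (0.3088)^(-0.5) = 1.80.

1.80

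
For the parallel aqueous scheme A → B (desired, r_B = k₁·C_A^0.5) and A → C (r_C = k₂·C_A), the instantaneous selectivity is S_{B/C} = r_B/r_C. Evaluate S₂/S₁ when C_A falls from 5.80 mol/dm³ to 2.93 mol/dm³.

1.41

S_{B/C} = (k₁/k₂)·C_A^-0.5, so S₂/S₁ = (C_{A,2}/C_{A,1})^-0.5.
= (2.93/5.80)^(-0.5) = (0.5052)^(-0.5) = 1.41.
Selectivity toward B rises as C_A falls — low-concentration operation is favoured.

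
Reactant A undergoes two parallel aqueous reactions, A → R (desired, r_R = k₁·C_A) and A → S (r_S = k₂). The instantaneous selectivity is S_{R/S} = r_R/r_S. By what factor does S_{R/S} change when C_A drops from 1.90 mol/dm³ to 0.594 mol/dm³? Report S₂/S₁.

S_{R/S} = (k₁/k₂)·C_A, so S₂/S₁ = (C_{A,2}/C_{A,1}).
= 0.594/1.90 = 0.313.

0.313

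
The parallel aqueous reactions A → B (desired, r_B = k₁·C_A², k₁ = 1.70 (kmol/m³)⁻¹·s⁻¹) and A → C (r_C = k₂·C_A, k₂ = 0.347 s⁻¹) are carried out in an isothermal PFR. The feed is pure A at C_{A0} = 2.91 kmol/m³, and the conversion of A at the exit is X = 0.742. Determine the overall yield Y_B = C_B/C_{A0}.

C_A = C_{A0}(1−X) = 0.7508 kmol/m³.
Along a PFR/batch, dC_C/dC_A = −r_C/(r_B+r_C) = −k₂/(k₂+k₁·C_A).
Integrating from C_{A0} to C_A: C_C = (0.347/1.70)·ln[(0.347+1.70·2.91)/(0.347+1.70·0.751)] = 0.2041·ln(5.294/1.623) = 0.2413 kmol/m³.
Then C_B = (C_{A0}−C_A) − C_C = 2.159 − 0.2413 = 1.918 kmol/m³.
Y_B = C_B/C_{A0} = 1.918/2.91 = 0.659.

0.659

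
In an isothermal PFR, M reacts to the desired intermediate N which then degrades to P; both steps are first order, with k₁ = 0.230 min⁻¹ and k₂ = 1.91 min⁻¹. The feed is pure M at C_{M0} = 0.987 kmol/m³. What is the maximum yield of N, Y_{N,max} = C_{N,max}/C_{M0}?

For a first-order series the maximum intermediate yield is C_{N,max}/C_{M0} = (k₁/k₂)^[k₂/(k₂−k₁)].
= (0.230/1.91)^(1.91/(1.91−0.230)) = (0.1204)^(1.137) = 0.09012.

0.0901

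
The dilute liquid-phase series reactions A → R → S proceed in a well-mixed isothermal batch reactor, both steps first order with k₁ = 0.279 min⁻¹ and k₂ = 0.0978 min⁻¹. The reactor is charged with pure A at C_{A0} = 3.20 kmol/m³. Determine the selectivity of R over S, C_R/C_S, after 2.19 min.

For first-order series with pure A initially, C_R(t) = k₁C_{A0}/(k₂−k₁)·(e^(−k₁t) − e^(−k₂t)).
e^(−k₁t) = e^(−0.279×2.19) = e^(−0.6110) = 0.5428; e^(−k₂t) = e^(−0.2142) = 0.8072.
C_R = 0.279×3.20/(0.0978−0.279) × (0.5428−0.8072) = (-4.927)×(-0.2644) = 1.303 kmol/m³.
C_A = C_{A0}e^(−k₁t) = 1.737 kmol/m³, so C_S = C_{A0}−C_A−C_R = 0.1603 kmol/m³; C_R/C_S = 8.13.

8.13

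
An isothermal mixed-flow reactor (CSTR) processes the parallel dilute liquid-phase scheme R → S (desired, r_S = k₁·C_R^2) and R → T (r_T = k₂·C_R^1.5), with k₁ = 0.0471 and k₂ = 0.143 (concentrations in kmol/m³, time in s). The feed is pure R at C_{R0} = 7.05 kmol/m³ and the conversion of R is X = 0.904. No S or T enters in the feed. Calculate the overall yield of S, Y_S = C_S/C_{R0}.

0.193

Exit C_R = C_{R0}(1−X) = 7.05×0.0960 = 0.6768 kmol/m³.
Rates in a CSTR are evaluated at the outlet concentration: r_S = 0.0471×0.6768^2 = 0.02157, r_T = 0.143×0.6768^1.5 = 0.07962.
Fraction of consumed R going to S: r_S/(r_S+r_T) = 0.2132.
C_S = 0.2132·C_{R0}·X = 0.2132×7.05×0.904 = 1.36 kmol/m³; Y_S = C_S/C_{R0} = 0.193.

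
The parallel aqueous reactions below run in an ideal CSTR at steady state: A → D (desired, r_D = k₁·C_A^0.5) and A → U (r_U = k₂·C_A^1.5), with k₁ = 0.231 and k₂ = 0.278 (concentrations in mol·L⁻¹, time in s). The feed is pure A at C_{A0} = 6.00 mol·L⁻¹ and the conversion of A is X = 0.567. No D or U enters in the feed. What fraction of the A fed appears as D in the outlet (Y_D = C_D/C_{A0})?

0.137

Exit C_A = C_{A0}(1−X) = 6.00×0.433 = 2.598 mol·L⁻¹.
In a CSTR the entire volume is at exit conditions, so r_D = 0.231×2.598^0.5 = 0.3723 and r_U = 0.278×2.598^1.5 = 1.164.
Fraction of consumed A going to D: r_D/(r_D+r_U) = 0.2423.
C_D = 0.2423·C_{A0}·X = 0.2423×6.00×0.567 = 0.824 mol·L⁻¹; Y_D = C_D/C_{A0} = 0.137.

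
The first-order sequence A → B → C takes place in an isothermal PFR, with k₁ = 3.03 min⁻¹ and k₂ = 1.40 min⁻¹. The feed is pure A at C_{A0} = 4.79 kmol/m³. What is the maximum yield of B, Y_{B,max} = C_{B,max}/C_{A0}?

0.515

At the optimum, C_{B,max}/C_{A0} = (k₁/k₂)^[k₂/(k₂−k₁)].
= (3.03/1.40)^(1.40/(1.40−3.03)) = (2.164)^(-0.8589) = 0.5152.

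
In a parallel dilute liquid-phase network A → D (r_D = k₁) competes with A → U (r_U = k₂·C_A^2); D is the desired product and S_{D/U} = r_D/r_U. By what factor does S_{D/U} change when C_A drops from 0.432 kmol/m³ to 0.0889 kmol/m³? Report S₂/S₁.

23.6

S_{D/U} = (k₁/k₂)·C_A^-2, so S₂/S₁ = (C_{A,2}/C_{A,1})^-2.
= (0.0889/0.432)^(-2) = (0.2058)^(-2) = 23.6.
Selectivity toward D rises as C_A falls — low-concentration operation is favoured.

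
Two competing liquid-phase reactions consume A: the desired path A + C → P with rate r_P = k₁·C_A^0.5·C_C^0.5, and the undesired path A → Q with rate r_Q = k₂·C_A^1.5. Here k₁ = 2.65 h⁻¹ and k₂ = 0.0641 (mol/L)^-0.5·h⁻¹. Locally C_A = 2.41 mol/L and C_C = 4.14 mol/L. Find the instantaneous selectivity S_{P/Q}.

34.9

S_{P/Q} = r_P/r_Q = (k₁·C_A^0.5·C_C^0.5)/(k₂·C_A^1.5) = (k₁/k₂)·C_A⁻¹·C_C^0.5.
= (2.65×2.410^0.5×4.140^0.5) / (0.0641×2.410^1.5) = 8.371/0.2398 = 34.9.
The undesired path is higher order in A, so low C_A (CSTR or dilute feed) favours P.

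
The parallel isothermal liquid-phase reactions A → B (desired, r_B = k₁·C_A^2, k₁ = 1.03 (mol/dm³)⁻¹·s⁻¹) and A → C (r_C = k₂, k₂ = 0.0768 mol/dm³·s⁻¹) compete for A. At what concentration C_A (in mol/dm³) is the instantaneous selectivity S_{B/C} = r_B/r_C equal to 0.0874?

S_{B/C} = (k₁/k₂)·C_A^2 ⇒ C_A = (S·k₂/k₁)^(0.5).
= (0.0874×0.0768/1.03)^(0.5) = (0.006517)^(0.5) = 0.0807 mol/dm³.

0.0807 mol/dm³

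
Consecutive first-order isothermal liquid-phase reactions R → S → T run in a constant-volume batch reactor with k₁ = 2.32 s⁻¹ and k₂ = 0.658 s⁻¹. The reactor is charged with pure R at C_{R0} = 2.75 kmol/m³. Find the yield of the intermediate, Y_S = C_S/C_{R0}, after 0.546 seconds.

Solving the coupled first-order balances gives C_S(t) = [k₁/(k₂−k₁)]·C_{R0}·(e^(−k₁t) − e^(−k₂t)).
e^(−k₁t) = e^(−2.32×0.546) = e^(−1.267) = 0.2818; e^(−k₂t) = e^(−0.3593) = 0.6982.
C_S = 2.32×2.75/(0.658−2.32) × (0.2818−0.6982) = (-3.839)×(-0.4164) = 1.599 kmol/m³.
Y_S = C_S/C_{R0} = 1.599/2.75 = 0.581.

0.581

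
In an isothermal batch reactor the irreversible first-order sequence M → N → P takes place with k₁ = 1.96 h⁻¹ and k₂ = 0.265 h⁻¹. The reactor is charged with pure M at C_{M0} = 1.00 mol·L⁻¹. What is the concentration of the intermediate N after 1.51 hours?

For first-order series with pure M initially, C_N(t) = k₁C_{M0}/(k₂−k₁)·(e^(−k₁t) − e^(−k₂t)).
e^(−k₁t) = e^(−1.96×1.51) = e^(−2.960) = 0.05184; e^(−k₂t) = e^(−0.4002) = 0.6702.
C_N = 1.96×1.00/(0.265−1.96) × (0.05184−0.6702) = (-1.156)×(-0.6184) = 0.7151 mol·L⁻¹.

0.715 mol·L⁻¹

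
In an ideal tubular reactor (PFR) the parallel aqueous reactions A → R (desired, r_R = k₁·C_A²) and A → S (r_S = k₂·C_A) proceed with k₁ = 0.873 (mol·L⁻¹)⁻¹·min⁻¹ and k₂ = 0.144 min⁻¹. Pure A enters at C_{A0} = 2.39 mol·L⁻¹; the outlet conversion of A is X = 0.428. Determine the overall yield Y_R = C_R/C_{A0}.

C_A = C_{A0}(1−X) = 1.367 mol·L⁻¹.
Along a PFR/batch, dC_S/dC_A = −r_S/(r_R+r_S) = −k₂/(k₂+k₁·C_A).
Integrating from C_{A0} to C_A: C_S = (0.144/0.873)·ln[(0.144+0.873·2.39)/(0.144+0.873·1.37)] = 0.1649·ln(2.230/1.337) = 0.08436 mol·L⁻¹.
Then C_R = (C_{A0}−C_A) − C_S = 1.023 − 0.08436 = 0.9386 mol·L⁻¹.
Y_R = C_R/C_{A0} = 0.9386/2.39 = 0.393.

0.393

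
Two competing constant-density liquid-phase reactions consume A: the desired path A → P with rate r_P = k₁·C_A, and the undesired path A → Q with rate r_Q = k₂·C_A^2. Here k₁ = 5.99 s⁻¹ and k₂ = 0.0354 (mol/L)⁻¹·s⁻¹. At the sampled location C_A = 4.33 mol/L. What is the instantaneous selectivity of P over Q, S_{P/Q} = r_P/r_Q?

39.1

S_{P/Q} = r_P/r_Q = (k₁·C_A)/(k₂·C_A^2) = (k₁/k₂)·C_A⁻¹.
= (5.99×4.330) / (0.0354×4.330^2) = 25.94/0.6637 = 39.1.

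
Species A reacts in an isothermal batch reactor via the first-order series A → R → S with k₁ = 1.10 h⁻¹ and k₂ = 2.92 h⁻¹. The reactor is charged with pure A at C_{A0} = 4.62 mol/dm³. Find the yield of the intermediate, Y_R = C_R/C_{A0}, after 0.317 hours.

The intermediate concentration in a first-order A→B→C sequence is C_R = k₁C_{A0}(e^(−k₁t) − e^(−k₂t))/(k₂−k₁).
e^(−k₁t) = e^(−1.10×0.317) = e^(−0.3487) = 0.7056; e^(−k₂t) = e^(−0.9256) = 0.3963.
C_R = 1.10×4.62/(2.92−1.10) × (0.7056−0.3963) = 2.792×0.3093 = 0.8637 mol/dm³.
Y_R = C_R/C_{A0} = 0.8637/4.62 = 0.187.

0.187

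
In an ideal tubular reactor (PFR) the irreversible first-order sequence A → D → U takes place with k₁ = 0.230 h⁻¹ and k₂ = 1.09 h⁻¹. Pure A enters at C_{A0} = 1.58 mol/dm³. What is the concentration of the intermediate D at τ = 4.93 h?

Solving the coupled first-order balances gives C_D(τ) = [k₁/(k₂−k₁)]·C_{A0}·(e^(−k₁τ) − e^(−k₂τ)).
e^(−k₁τ) = e^(−0.230×4.93) = e^(−1.134) = 0.3218; e^(−k₂τ) = e^(−5.374) = 0.004637.
C_D = 0.230×1.58/(1.09−0.230) × (0.3218−0.004637) = 0.4226×0.3171 = 0.1340 mol/dm³.

0.134 mol/dm³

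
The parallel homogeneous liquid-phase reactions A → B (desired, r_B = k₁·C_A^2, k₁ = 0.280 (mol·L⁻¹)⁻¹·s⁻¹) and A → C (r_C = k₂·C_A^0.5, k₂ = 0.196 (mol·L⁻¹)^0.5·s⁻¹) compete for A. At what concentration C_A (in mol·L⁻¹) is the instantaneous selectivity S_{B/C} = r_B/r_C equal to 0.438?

0.455 mol·L⁻¹

S_{B/C} = (k₁/k₂)·C_A^1.5 ⇒ C_A = (S·k₂/k₁)^(1/1.5).
= (0.438×0.196/0.280)^(0.6667) = (0.3066)^(0.6667) = 0.455 mol·L⁻¹.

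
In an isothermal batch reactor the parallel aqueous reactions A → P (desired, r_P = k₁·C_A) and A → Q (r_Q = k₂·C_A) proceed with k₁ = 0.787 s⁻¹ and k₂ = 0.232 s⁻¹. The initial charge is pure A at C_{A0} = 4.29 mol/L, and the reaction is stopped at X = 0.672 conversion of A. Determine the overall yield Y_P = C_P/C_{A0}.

C_A = C_{A0}(1−X) = 1.407 mol/L.
Both paths are first order in A, so the instantaneous fraction to P is constant: dC_P/d(−C_A) = k₁/(k₁+k₂) = 0.7723.
C_P = 0.7723·(C_{A0}−C_A) = 0.7723×2.883 = 2.23 mol/L.
Y_P = C_P/C_{A0} = 2.227/4.29 = 0.519.

0.519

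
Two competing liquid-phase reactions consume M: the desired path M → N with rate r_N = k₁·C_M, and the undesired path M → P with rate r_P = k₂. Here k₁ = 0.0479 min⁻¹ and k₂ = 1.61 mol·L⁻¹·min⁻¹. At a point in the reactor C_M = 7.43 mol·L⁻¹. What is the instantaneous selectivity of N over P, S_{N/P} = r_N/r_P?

0.221

S_{N/P} = r_N/r_P = (k₁·C_M)/(k₂) = (k₁/k₂)·C_M.
= (0.0479×7.430) / (1.61) = 0.3559/1.610 = 0.221.
Since the desired path is higher order in M, keeping C_M high (PFR or concentrated feed) favours N.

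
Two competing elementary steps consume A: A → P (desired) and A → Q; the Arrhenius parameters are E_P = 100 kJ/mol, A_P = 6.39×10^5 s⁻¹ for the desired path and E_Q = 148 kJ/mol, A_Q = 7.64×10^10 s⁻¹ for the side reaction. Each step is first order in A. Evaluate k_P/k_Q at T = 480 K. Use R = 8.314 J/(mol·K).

1.40

Since both paths have the same order in A, the concentration cancels and S_{P/Q} = k_P/k_Q = (A_P/A_Q)·exp[(E_Q−E_P)/(RT)].
(E_Q−E_P)/(RT) = (148−100)×10³/(8.314×480) = 48000/3991 = 12.03.
k_P/k_Q = (6.39×10^5/7.64×10^10)·exp(12.03) = 8.364×10^-6 × 1.674×10^5 = 1.40.
Since E_P < E_Q, lowering the temperature improves selectivity toward P.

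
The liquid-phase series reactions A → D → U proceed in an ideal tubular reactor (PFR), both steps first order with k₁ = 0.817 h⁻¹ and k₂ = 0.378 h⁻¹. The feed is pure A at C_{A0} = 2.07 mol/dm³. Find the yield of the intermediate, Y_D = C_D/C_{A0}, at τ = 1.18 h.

0.482

For first-order series with pure A initially, C_D(τ) = k₁C_{A0}/(k₂−k₁)·(e^(−k₁τ) − e^(−k₂τ)).
e^(−k₁τ) = e^(−0.817×1.18) = e^(−0.9641) = 0.3813; e^(−k₂τ) = e^(−0.4460) = 0.6402.
C_D = 0.817×2.07/(0.378−0.817) × (0.3813−0.6402) = (-3.852)×(-0.2588) = 0.9971 mol/dm³.
Y_D = C_D/C_{A0} = 0.9971/2.07 = 0.482.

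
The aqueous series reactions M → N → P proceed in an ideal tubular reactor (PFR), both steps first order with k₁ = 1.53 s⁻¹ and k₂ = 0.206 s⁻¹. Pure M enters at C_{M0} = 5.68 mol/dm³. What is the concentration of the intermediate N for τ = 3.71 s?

3.03 mol/dm³

Solving the coupled first-order balances gives C_N(τ) = [k₁/(k₂−k₁)]·C_{M0}·(e^(−k₁τ) − e^(−k₂τ)).
e^(−k₁τ) = e^(−1.53×3.71) = e^(−5.676) = 0.003426; e^(−k₂τ) = e^(−0.7643) = 0.4657.
C_N = 1.53×5.68/(0.206−1.53) × (0.003426−0.4657) = (-6.564)×(-0.4623) = 3.034 mol/dm³.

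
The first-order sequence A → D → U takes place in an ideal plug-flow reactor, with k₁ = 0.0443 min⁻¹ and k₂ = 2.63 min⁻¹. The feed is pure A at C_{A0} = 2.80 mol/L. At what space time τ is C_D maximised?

Setting dC_D/dτ = 0 gives τ_opt = ln(k₂/k₁)/(k₂−k₁).
= ln(2.63/0.0443)/(2.63−0.0443) = ln(59.37)/2.586 = 4.084/2.586 = 1.58 min.

1.58 min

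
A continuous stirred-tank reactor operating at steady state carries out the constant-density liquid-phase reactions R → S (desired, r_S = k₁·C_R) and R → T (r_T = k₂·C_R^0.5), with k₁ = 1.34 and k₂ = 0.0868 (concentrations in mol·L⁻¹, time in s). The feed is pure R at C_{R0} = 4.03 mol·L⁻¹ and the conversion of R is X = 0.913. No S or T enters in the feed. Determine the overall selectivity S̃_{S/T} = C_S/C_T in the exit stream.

9.14

Exit C_R = C_{R0}(1−X) = 4.03×0.0870 = 0.3506 mol·L⁻¹.
Rates in a CSTR are evaluated at the outlet concentration: r_S = 1.34×0.3506 = 0.4698, r_T = 0.0868×0.3506^0.5 = 0.05140.
Overall selectivity = C_S/C_T = r_Sτ/(r_Tτ) = r_S/r_T = 9.14.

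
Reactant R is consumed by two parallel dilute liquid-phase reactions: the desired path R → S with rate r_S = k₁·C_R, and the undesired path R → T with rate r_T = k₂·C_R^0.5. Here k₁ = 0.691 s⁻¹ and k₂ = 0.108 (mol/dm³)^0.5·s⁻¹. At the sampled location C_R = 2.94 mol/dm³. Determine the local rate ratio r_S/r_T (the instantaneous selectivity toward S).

S_{S/T} = r_S/r_T = (k₁·C_R)/(k₂·C_R^0.5) = (k₁/k₂)·C_R^0.5.
= (0.691×2.940) / (0.108×2.940^0.5) = 2.032/0.1852 = 11.0.
Since the desired path is higher order in R, keeping C_R high (PFR or concentrated feed) favours S.

11.0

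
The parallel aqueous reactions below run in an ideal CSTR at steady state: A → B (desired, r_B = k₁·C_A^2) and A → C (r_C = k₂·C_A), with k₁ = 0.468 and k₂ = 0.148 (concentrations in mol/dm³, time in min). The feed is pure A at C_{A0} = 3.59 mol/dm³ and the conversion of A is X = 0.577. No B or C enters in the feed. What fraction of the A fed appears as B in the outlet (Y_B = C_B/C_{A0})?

Exit C_A = C_{A0}(1−X) = 3.59×0.423 = 1.519 mol/dm³.
A CSTR operates uniformly at the exit composition, giving r_B = 1.079 and r_C = 0.2247 (each k·C_A^n at C_A = 1.519).
Fraction of consumed A going to B: r_B/(r_B+r_C) = 0.8276.
C_B = 0.8276·C_{A0}·X = 0.8276×3.59×0.577 = 1.71 mol/dm³; Y_B = C_B/C_{A0} = 0.478.

0.478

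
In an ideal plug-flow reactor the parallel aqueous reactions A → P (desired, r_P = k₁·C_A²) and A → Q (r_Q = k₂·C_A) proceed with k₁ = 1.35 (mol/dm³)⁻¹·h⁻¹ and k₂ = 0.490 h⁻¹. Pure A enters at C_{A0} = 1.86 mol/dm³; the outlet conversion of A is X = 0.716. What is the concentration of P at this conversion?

1.00 mol/dm³

C_A = C_{A0}(1−X) = 0.5282 mol/dm³.
Along a PFR/batch, dC_Q/dC_A = −r_Q/(r_P+r_Q) = −k₂/(k₂+k₁·C_A).
Integrating from C_{A0} to C_A: C_Q = (0.490/1.35)·ln[(0.490+1.35·1.86)/(0.490+1.35·0.528)] = 0.3630·ln(3.001/1.203) = 0.3318 mol/dm³.
Then C_P = (C_{A0}−C_A) − C_Q = 1.332 − 0.3318 = 1.000 mol/dm³.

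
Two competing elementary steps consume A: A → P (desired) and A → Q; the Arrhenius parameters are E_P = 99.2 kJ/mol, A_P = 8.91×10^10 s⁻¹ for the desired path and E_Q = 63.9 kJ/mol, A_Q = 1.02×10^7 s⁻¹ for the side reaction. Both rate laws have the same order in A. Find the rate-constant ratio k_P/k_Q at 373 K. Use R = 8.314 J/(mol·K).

Since both paths have the same order in A, the concentration cancels and S_{P/Q} = k_P/k_Q = (A_P/A_Q)·exp[(E_Q−E_P)/(RT)].
(E_Q−E_P)/(RT) = (63.9−99.2)×10³/(8.314×373) = -35300/3101 = -11.38.
k_P/k_Q = (8.91×10^10/1.02×10^7)·exp(-11.38) = 8735 × 1.139×10^-5 = 0.0995.
Since E_P > E_Q, raising the temperature improves selectivity toward P.

0.0995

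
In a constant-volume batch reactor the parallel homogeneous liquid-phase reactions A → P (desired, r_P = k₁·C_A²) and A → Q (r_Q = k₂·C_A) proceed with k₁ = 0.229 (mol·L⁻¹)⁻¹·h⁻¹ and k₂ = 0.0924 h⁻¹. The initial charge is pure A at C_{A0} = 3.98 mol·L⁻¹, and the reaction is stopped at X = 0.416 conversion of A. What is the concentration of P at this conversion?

1.46 mol·L⁻¹

C_A = C_{A0}(1−X) = 2.324 mol·L⁻¹.
Along a PFR/batch, dC_Q/dC_A = −r_Q/(r_P+r_Q) = −k₂/(k₂+k₁·C_A).
Integrating from C_{A0} to C_A: C_Q = (0.0924/0.229)·ln[(0.0924+0.229·3.98)/(0.0924+0.229·2.32)] = 0.4035·ln(1.004/0.6247) = 0.1914 mol·L⁻¹.
Then C_P = (C_{A0}−C_A) − C_Q = 1.656 − 0.1914 = 1.464 mol·L⁻¹.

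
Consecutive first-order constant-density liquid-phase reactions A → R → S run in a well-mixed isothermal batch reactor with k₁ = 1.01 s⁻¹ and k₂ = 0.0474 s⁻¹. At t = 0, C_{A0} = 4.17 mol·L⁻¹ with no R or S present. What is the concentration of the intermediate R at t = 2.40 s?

For first-order series with pure A initially, C_R(t) = k₁C_{A0}/(k₂−k₁)·(e^(−k₁t) − e^(−k₂t)).
e^(−k₁t) = e^(−1.01×2.40) = e^(−2.424) = 0.08857; e^(−k₂t) = e^(−0.1138) = 0.8925.
C_R = 1.01×4.17/(0.0474−1.01) × (0.08857−0.8925) = (-4.375)×(-0.8039) = 3.517 mol·L⁻¹.

3.52 mol·L⁻¹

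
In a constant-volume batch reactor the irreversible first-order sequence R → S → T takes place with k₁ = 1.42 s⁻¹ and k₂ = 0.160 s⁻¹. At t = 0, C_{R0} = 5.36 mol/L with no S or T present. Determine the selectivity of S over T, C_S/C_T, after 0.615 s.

17.4

Solving the coupled first-order balances gives C_S(t) = [k₁/(k₂−k₁)]·C_{R0}·(e^(−k₁t) − e^(−k₂t)).
e^(−k₁t) = e^(−1.42×0.615) = e^(−0.8733) = 0.4176; e^(−k₂t) = e^(−0.09840) = 0.9063.
C_S = 1.42×5.36/(0.160−1.42) × (0.4176−0.9063) = (-6.041)×(-0.4887) = 2.952 mol/L.
C_R = C_{R0}e^(−k₁t) = 2.238 mol/L, so C_T = C_{R0}−C_R−C_S = 0.1697 mol/L; C_S/C_T = 17.4.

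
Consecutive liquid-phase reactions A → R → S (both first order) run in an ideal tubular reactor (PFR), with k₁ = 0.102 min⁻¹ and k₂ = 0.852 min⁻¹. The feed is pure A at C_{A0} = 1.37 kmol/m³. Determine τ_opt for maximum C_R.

Setting dC_R/dτ = 0 gives τ_opt = ln(k₂/k₁)/(k₂−k₁).
= ln(0.852/0.102)/(0.852−0.102) = ln(8.353)/0.7500 = 2.123/0.7500 = 2.83 min.

2.83 min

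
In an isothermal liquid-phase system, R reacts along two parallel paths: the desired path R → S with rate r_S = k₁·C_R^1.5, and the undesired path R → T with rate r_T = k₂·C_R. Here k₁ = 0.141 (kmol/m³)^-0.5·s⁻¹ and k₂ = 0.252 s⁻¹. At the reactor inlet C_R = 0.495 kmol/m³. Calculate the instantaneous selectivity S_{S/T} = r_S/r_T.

S_{S/T} = r_S/r_T = (k₁·C_R^1.5)/(k₂·C_R) = (k₁/k₂)·C_R^0.5.
= (0.141×0.4950^1.5) / (0.252×0.4950) = 0.04911/0.1247 = 0.394.

0.394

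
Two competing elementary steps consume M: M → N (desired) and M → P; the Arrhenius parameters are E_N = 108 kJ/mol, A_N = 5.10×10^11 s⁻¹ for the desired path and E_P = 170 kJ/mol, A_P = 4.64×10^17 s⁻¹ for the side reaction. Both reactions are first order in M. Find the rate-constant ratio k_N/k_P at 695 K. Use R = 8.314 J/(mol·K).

With equal orders, S_{N/P} = k_N/k_P = (A_N/A_P)·exp[(E_P−E_N)/(RT)].
(E_P−E_N)/(RT) = (170−108)×10³/(8.314×695) = 62000/5778 = 10.73.
k_N/k_P = (5.10×10^11/4.64×10^17)·exp(10.73) = 1.099×10^-6 × 45703 = 0.0502.

0.0502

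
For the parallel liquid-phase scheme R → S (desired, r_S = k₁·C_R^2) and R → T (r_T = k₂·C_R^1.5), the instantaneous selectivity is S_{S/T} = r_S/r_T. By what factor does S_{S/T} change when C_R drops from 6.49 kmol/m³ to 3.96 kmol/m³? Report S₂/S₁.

S_{S/T} = (k₁/k₂)·C_R^0.5, so S₂/S₁ = (C_{R,2}/C_{R,1})^0.5.
= (3.96/6.49)^0.5 = (0.6102)^0.5 = 0.781.
Selectivity toward S falls as C_R falls — high-concentration operation is favoured.

0.781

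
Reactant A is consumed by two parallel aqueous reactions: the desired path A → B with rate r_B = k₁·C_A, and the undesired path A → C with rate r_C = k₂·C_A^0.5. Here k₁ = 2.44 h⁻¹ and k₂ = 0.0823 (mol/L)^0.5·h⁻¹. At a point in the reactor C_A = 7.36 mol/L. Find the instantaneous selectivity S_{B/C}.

80.4

S_{B/C} = r_B/r_C = (k₁·C_A)/(k₂·C_A^0.5) = (k₁/k₂)·C_A^0.5.
= (2.44×7.360) / (0.0823×7.360^0.5) = 17.96/0.2233 = 80.4.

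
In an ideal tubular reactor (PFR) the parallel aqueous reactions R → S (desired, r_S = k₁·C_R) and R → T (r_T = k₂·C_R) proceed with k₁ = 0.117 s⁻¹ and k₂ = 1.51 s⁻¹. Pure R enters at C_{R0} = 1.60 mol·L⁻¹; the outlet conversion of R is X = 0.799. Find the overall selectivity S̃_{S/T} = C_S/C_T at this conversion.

0.0775

C_R = C_{R0}(1−X) = 0.3216 mol·L⁻¹.
Both paths are first order in R, so the instantaneous fraction to S is constant: dC_S/d(−C_R) = k₁/(k₁+k₂) = 0.07191.
C_S = 0.07191·(C_{R0}−C_R) = 0.07191×1.278 = 0.0919 mol·L⁻¹.
C_T = (C_{R0}−C_R)−C_S = 1.186 mol·L⁻¹; S̃_{S/T} = 0.09193/1.186 = 0.0775.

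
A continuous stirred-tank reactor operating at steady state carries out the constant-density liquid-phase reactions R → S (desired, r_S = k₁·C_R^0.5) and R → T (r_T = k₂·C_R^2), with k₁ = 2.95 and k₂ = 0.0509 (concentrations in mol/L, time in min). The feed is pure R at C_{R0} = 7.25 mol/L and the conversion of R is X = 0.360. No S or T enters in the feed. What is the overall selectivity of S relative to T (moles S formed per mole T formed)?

5.80

Exit C_R = C_{R0}(1−X) = 7.25×0.640 = 4.640 mol/L.
In a CSTR the entire volume is at exit conditions, so r_S = 2.95×4.640^0.5 = 6.354 and r_T = 0.0509×4.640^2 = 1.096.
Overall selectivity = C_S/C_T = r_Sτ/(r_Tτ) = r_S/r_T = 5.80.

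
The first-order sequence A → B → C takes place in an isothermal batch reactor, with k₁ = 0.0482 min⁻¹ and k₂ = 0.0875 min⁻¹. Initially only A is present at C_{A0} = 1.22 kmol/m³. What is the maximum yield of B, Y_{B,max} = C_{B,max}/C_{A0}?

For a first-order series the maximum intermediate yield is C_{B,max}/C_{A0} = (k₁/k₂)^[k₂/(k₂−k₁)].
= (0.0482/0.0875)^(0.0875/(0.0875−0.0482)) = (0.5509)^(2.226) = 0.2651.

0.265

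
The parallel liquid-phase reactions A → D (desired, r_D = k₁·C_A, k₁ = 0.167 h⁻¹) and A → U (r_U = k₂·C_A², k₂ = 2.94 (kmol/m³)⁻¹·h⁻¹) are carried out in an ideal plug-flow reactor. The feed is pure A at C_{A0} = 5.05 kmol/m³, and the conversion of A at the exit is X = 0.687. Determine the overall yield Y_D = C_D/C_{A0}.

C_A = C_{A0}(1−X) = 1.581 kmol/m³.
Along a PFR/batch, dC_D/dC_A = −r_D/(r_D+r_U) = −k₁/(k₁+k₂·C_A).
Integrating from C_{A0} to C_A: C_D = (0.167/2.94)·ln[(0.167+2.94·5.05)/(0.167+2.94·1.58)] = 0.05680·ln(15.01/4.814) = 0.06461 kmol/m³.
Y_D = C_D/C_{A0} = 0.06461/5.05 = 0.0128.

0.0128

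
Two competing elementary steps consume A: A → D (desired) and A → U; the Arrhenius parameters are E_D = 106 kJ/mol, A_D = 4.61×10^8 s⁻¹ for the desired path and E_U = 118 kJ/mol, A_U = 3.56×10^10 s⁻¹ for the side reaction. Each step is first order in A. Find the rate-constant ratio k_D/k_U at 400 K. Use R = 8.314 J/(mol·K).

With equal orders, S_{D/U} = k_D/k_U = (A_D/A_U)·exp[(E_U−E_D)/(RT)].
(E_U−E_D)/(RT) = (118−106)×10³/(8.314×400) = 12000/3326 = 3.608.
k_D/k_U = (4.61×10^8/3.56×10^10)·exp(3.608) = 0.01295 × 36.91 = 0.478.
Since E_D < E_U, lowering the temperature improves selectivity toward D.

0.478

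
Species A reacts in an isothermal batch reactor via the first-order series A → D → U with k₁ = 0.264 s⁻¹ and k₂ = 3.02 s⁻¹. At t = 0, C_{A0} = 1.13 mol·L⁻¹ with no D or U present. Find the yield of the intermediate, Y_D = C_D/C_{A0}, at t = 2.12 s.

For first-order series with pure A initially, C_D(t) = k₁C_{A0}/(k₂−k₁)·(e^(−k₁t) − e^(−k₂t)).
e^(−k₁t) = e^(−0.264×2.12) = e^(−0.5597) = 0.5714; e^(−k₂t) = e^(−6.402) = 0.001658.
C_D = 0.264×1.13/(3.02−0.264) × (0.5714−0.001658) = 0.1082×0.5697 = 0.06167 mol·L⁻¹.
Y_D = C_D/C_{A0} = 0.06167/1.13 = 0.0546.

0.0546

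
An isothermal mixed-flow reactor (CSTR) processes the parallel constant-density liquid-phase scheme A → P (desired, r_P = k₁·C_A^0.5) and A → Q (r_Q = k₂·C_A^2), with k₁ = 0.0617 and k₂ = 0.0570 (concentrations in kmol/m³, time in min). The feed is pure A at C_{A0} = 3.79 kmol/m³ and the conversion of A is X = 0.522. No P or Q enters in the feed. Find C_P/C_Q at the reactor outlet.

Exit C_A = C_{A0}(1−X) = 3.79×0.478 = 1.812 kmol/m³.
A CSTR operates uniformly at the exit composition, giving r_P = 0.08305 and r_Q = 0.1871 (each k·C_A^n at C_A = 1.812).
Overall selectivity = C_P/C_Q = r_Pτ/(r_Qτ) = r_P/r_Q = 0.444.

0.444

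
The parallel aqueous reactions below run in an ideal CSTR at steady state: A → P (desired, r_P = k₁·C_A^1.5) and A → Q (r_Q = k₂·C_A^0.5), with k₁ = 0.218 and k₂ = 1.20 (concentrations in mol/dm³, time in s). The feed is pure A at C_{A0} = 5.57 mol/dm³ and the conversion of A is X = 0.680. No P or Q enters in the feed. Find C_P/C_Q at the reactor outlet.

0.324

Exit C_A = C_{A0}(1−X) = 5.57×0.320 = 1.782 mol/dm³.
Rates in a CSTR are evaluated at the outlet concentration: r_P = 0.218×1.782^1.5 = 0.5188, r_Q = 1.20×1.782^0.5 = 1.602.
Overall selectivity = C_P/C_Q = r_Pτ/(r_Qτ) = r_P/r_Q = 0.324.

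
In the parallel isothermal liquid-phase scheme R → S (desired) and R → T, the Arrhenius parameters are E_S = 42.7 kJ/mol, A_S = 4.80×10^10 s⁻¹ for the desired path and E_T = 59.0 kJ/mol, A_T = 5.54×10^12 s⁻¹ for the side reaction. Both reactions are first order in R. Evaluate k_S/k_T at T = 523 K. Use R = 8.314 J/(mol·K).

0.368

k_S/k_T = (A_S/A_T)·exp[−(E_S−E_T)/(RT)] = (A_S/A_T)·exp[(E_T−E_S)/(RT)].
(E_T−E_S)/(RT) = (59.0−42.7)×10³/(8.314×523) = 16300/4348 = 3.749.
k_S/k_T = (4.80×10^10/5.54×10^12)·exp(3.749) = 0.008664 × 42.46 = 0.368.
Since E_S < E_T, lowering the temperature improves selectivity toward S.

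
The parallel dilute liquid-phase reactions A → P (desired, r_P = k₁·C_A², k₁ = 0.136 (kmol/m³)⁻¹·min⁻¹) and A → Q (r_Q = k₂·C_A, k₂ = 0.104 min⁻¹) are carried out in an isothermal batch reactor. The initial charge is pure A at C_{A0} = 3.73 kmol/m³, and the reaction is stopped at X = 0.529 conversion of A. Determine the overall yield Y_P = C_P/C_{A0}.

C_A = C_{A0}(1−X) = 1.757 kmol/m³.
Along a PFR/batch, dC_Q/dC_A = −r_Q/(r_P+r_Q) = −k₂/(k₂+k₁·C_A).
Integrating from C_{A0} to C_A: C_Q = (0.104/0.136)·ln[(0.104+0.136·3.73)/(0.104+0.136·1.76)] = 0.7647·ln(0.6113/0.3429) = 0.4420 kmol/m³.
Then C_P = (C_{A0}−C_A) − C_Q = 1.973 − 0.4420 = 1.531 kmol/m³.
Y_P = C_P/C_{A0} = 1.531/3.73 = 0.410.

0.410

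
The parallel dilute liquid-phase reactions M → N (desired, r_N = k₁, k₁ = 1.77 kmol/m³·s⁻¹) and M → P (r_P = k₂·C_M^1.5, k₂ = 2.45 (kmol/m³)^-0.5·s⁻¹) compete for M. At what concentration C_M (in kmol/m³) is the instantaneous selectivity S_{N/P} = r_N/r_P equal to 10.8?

0.165 kmol/m³

S_{N/P} = (k₁/k₂)·C_M^-1.5 ⇒ C_M = (S·k₂/k₁)^(1/(-1.5)).
= (10.8×2.45/1.77)^(-0.6667) = (14.95)^(-0.6667) = 0.165 kmol/m³.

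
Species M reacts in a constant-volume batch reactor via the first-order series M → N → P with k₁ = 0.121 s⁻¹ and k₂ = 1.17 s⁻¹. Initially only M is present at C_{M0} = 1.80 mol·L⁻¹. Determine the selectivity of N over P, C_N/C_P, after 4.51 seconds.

0.187

The intermediate concentration in a first-order A→B→C sequence is C_N = k₁C_{M0}(e^(−k₁t) − e^(−k₂t))/(k₂−k₁).
e^(−k₁t) = e^(−0.121×4.51) = e^(−0.5457) = 0.5794; e^(−k₂t) = e^(−5.277) = 0.005109.
C_N = 0.121×1.80/(1.17−0.121) × (0.5794−0.005109) = 0.2076×0.5743 = 0.1192 mol·L⁻¹.
C_M = C_{M0}e^(−k₁t) = 1.043 mol·L⁻¹, so C_P = C_{M0}−C_M−C_N = 0.6378 mol·L⁻¹; C_N/C_P = 0.187.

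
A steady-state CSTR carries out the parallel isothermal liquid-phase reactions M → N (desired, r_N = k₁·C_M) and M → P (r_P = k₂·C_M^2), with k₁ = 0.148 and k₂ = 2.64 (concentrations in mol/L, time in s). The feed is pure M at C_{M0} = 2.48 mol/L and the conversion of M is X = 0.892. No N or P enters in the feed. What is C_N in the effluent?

0.383 mol/L

Exit C_M = C_{M0}(1−X) = 2.48×0.108 = 0.2678 mol/L.
In a CSTR the entire volume is at exit conditions, so r_N = 0.148×0.2678 = 0.03964 and r_P = 2.64×0.2678^2 = 0.1894.
Fraction of consumed M going to N: r_N/(r_N+r_P) = 0.1731.
C_N = 0.1731·C_{M0}·X = 0.1731×2.48×0.892 = 0.383 mol/L.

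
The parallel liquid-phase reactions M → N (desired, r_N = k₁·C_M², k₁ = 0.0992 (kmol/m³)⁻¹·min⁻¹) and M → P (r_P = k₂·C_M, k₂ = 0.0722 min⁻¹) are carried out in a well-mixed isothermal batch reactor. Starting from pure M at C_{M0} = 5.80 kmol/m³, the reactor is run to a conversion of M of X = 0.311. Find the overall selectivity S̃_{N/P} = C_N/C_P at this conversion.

C_M = C_{M0}(1−X) = 3.996 kmol/m³.
Along a PFR/batch, dC_P/dC_M = −r_P/(r_N+r_P) = −k₂/(k₂+k₁·C_M).
Integrating from C_{M0} to C_M: C_P = (0.0722/0.0992)·ln[(0.0722+0.0992·5.80)/(0.0722+0.0992·4.00)] = 0.7278·ln(0.6476/0.4686) = 0.2354 kmol/m³.
Then C_N = (C_{M0}−C_M) − C_P = 1.804 − 0.2354 = 1.568 kmol/m³.
S̃_{N/P} = C_N/C_P = 1.568/0.2354 = 6.66.

6.66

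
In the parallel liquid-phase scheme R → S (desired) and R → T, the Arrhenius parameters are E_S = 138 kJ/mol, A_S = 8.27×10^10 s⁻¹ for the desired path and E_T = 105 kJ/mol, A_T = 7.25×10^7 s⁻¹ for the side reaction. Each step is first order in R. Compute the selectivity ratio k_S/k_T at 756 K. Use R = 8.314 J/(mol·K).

5.98

k_S/k_T = (A_S/A_T)·exp[−(E_S−E_T)/(RT)] = (A_S/A_T)·exp[(E_T−E_S)/(RT)].
(E_T−E_S)/(RT) = (105−138)×10³/(8.314×756) = -33000/6285 = -5.250.
k_S/k_T = (8.27×10^10/7.25×10^7)·exp(-5.250) = 1141 × 0.005246 = 5.98.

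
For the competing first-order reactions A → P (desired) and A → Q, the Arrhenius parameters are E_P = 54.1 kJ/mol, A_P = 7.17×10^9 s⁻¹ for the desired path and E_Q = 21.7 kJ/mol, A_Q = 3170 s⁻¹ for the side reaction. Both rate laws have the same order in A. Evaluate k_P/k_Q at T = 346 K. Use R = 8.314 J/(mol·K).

k_P/k_Q = (A_P/A_Q)·exp[−(E_P−E_Q)/(RT)] = (A_P/A_Q)·exp[(E_Q−E_P)/(RT)].
(E_Q−E_P)/(RT) = (21.7−54.1)×10³/(8.314×346) = -32400/2877 = -11.26.
k_P/k_Q = (7.17×10^9/3170)·exp(-11.26) = 2.262×10^6 × 1.284×10^-5 = 29.0.

29.0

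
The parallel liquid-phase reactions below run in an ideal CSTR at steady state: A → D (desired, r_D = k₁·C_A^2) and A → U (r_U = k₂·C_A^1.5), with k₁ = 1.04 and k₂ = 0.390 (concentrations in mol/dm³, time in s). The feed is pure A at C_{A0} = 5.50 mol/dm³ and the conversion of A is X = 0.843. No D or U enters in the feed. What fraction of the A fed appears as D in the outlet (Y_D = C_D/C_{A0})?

Exit C_A = C_{A0}(1−X) = 5.50×0.157 = 0.8635 mol/dm³.
A CSTR operates uniformly at the exit composition, giving r_D = 0.7755 and r_U = 0.3129 (each k·C_A^n at C_A = 0.8635).
Fraction of consumed A going to D: r_D/(r_D+r_U) = 0.7125.
C_D = 0.7125·C_{A0}·X = 0.7125×5.50×0.843 = 3.30 mol/dm³; Y_D = C_D/C_{A0} = 0.601.

0.601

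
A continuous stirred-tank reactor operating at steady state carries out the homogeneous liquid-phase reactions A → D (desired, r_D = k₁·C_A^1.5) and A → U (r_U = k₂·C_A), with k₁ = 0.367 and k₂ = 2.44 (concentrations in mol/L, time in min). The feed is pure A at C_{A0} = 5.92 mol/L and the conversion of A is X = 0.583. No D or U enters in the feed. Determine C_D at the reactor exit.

Exit C_A = C_{A0}(1−X) = 5.92×0.417 = 2.469 mol/L.
In a CSTR the entire volume is at exit conditions, so r_D = 0.367×2.469^1.5 = 1.423 and r_U = 2.44×2.469 = 6.023.
Fraction of consumed A going to D: r_D/(r_D+r_U) = 0.1911.
C_D = 0.1911·C_{A0}·X = 0.1911×5.92×0.583 = 0.660 mol/L.

0.660 mol/L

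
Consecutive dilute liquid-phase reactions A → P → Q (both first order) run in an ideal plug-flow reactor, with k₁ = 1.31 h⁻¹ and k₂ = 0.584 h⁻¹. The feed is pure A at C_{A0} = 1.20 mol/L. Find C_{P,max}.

At the optimum, C_{P,max}/C_{A0} = (k₁/k₂)^[k₂/(k₂−k₁)].
= (1.31/0.584)^(0.584/(0.584−1.31)) = (2.243)^(-0.8044) = 0.5221.
C_{P,max} = 0.5221×1.20 = 0.627 mol/L.

0.627 mol/L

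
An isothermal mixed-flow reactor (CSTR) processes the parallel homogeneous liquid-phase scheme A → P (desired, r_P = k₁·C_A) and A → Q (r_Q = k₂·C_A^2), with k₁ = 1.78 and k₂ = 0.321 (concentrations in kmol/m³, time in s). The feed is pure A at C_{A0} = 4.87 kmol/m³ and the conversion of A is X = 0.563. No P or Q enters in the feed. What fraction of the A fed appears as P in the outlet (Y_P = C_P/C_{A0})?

Exit C_A = C_{A0}(1−X) = 4.87×0.437 = 2.128 kmol/m³.
In a CSTR the entire volume is at exit conditions, so r_P = 1.78×2.128 = 3.788 and r_Q = 0.321×2.128^2 = 1.454.
Fraction of consumed A going to P: r_P/(r_P+r_Q) = 0.7227.
C_P = 0.7227·C_{A0}·X = 0.7227×4.87×0.563 = 1.98 kmol/m³; Y_P = C_P/C_{A0} = 0.407.

0.407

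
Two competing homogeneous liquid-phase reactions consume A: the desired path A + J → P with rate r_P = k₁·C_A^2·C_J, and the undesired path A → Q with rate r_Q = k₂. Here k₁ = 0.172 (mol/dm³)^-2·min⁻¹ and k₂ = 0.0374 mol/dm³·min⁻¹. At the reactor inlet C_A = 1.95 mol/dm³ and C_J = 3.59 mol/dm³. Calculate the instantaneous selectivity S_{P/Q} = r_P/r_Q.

S_{P/Q} = r_P/r_Q = (k₁·C_A^2·C_J)/(k₂) = (k₁/k₂)·C_A^2·C_J.
= (0.172×1.950^2×3.590) / (0.0374) = 2.348/0.03740 = 62.8.
Since the desired path is higher order in A, keeping C_A high (PFR or concentrated feed) favours P.

62.8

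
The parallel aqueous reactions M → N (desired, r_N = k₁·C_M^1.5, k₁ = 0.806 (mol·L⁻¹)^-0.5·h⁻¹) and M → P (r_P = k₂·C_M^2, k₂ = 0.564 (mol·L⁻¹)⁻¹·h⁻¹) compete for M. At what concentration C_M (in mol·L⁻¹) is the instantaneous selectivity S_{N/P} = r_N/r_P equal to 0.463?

9.53 mol·L⁻¹

S_{N/P} = (k₁/k₂)·C_M^-0.5 ⇒ C_M = (S·k₂/k₁)^(-2).
= (0.463×0.564/0.806)^(-2) = (0.3240)^(-2) = 9.53 mol·L⁻¹.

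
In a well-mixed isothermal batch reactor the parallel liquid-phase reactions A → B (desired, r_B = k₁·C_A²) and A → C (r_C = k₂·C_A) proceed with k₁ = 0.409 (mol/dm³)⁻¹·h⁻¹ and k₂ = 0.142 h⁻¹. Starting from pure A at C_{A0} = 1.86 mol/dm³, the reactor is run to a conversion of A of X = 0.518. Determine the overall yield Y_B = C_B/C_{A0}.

C_A = C_{A0}(1−X) = 0.8965 mol/dm³.
Along a PFR/batch, dC_C/dC_A = −r_C/(r_B+r_C) = −k₂/(k₂+k₁·C_A).
Integrating from C_{A0} to C_A: C_C = (0.142/0.409)·ln[(0.142+0.409·1.86)/(0.142+0.409·0.897)] = 0.3472·ln(0.9027/0.5087) = 0.1992 mol/dm³.
Then C_B = (C_{A0}−C_A) − C_C = 0.9635 − 0.1992 = 0.7643 mol/dm³.
Y_B = C_B/C_{A0} = 0.7643/1.86 = 0.411.

0.411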